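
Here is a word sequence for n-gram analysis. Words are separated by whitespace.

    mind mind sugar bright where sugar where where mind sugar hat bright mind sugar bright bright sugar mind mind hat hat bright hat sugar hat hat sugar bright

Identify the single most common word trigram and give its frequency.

Trigram frequencies (highest first):
  mind sugar bright: 2
  mind mind sugar: 1
  sugar bright where: 1
  bright where sugar: 1
  where sugar where: 1
  sugar where where: 1
  … (19 more, each ≤ 1)

"mind sugar bright", 2 times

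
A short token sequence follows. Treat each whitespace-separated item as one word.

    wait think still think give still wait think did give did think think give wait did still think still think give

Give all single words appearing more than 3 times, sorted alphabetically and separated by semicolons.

give; still; think

Unigram counts meeting the condition (more than 3 times):
  give: 4
  still: 4
  think: 7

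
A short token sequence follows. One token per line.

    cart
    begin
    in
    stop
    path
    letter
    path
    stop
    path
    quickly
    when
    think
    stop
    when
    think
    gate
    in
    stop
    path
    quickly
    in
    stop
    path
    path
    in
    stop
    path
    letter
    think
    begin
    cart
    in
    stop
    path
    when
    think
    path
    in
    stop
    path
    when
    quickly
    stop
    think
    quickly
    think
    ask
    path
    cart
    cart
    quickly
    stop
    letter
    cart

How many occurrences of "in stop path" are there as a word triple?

6

Scanning the 52 overlapping trigram windows for "in stop path":
  position 3–5: in stop path
  position 17–19: in stop path
  position 21–23: in stop path
  position 25–27: in stop path
  position 32–34: in stop path
  position 38–40: in stop path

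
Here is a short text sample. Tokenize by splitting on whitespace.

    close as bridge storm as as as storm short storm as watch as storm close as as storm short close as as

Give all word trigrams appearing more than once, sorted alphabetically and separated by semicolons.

Trigram counts meeting the condition (more than once):
  as as storm: 2
  as storm short: 2
  close as as: 2

as as storm; as storm short; close as as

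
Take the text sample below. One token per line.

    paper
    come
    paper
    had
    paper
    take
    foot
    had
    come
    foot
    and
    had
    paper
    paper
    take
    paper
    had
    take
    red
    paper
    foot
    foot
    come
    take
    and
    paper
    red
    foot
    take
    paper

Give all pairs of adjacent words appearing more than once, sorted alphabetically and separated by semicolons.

Bigram counts meeting the condition (more than once):
  had paper: 2
  paper had: 2
  paper take: 2
  take paper: 2

had paper; paper had; paper take; take paper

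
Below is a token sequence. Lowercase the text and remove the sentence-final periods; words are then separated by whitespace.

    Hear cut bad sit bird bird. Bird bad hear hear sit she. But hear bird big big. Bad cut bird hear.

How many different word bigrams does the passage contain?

21 tokens → 20 bigram windows in total.
Repeated bigrams (each contributes count−1 duplicates):
  bird bird: 2
1 duplicate windows → 20 − 1 = 19 distinct.

19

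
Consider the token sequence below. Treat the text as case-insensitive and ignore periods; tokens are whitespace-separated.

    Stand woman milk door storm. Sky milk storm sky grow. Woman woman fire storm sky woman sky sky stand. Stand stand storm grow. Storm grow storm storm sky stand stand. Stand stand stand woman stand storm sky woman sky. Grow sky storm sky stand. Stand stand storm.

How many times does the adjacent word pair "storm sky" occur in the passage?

Scanning the 46 overlapping bigram windows for "storm sky":
  position 5–6: storm sky
  position 8–9: storm sky
  position 14–15: storm sky
  position 27–28: storm sky
  position 36–37: storm sky
  position 42–43: storm sky

6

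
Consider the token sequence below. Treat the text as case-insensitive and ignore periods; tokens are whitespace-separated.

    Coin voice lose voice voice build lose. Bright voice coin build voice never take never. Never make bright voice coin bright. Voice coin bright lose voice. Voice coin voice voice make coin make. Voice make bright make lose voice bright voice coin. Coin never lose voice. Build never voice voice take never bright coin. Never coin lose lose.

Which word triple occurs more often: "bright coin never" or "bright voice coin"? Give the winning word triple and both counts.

"bright coin never": 1 occurrence
"bright voice coin": 4 occurrences

"bright voice coin" (4 vs 1)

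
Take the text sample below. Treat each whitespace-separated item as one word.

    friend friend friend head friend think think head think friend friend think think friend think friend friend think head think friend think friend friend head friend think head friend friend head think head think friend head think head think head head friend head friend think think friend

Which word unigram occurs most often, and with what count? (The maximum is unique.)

"friend", 19 times

Unigram frequencies (highest first):
  friend: 19
  think: 16
  head: 12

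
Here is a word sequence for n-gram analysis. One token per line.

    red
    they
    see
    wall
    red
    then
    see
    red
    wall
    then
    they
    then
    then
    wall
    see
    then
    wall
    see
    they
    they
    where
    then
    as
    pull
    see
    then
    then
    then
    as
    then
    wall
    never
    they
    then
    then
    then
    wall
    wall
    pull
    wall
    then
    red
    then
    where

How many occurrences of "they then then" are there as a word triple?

2

Scanning the 42 overlapping trigram windows for "they then then":
  position 11–13: they then then
  position 33–35: they then then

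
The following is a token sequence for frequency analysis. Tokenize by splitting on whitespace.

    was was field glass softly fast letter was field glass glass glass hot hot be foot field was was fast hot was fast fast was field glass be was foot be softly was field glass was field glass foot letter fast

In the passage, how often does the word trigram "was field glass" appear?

Scanning the 39 overlapping trigram windows for "was field glass":
  position 2–4: was field glass
  position 8–10: was field glass
  position 25–27: was field glass
  position 33–35: was field glass
  position 36–38: was field glass

5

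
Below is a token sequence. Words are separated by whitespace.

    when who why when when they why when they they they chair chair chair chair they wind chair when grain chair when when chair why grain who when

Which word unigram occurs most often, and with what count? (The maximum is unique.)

Unigram frequencies (highest first):
  when: 8
  chair: 7
  they: 5
  why: 3
  who: 2
  grain: 2
  … (1 more, each ≤ 1)

"when", 8 times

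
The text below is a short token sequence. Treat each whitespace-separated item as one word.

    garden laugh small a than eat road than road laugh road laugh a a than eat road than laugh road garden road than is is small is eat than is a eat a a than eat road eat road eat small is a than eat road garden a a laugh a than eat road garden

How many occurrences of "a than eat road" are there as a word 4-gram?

5

Scanning the 52 overlapping 4-gram windows for "a than eat road":
  position 4–7: a than eat road
  position 14–17: a than eat road
  position 34–37: a than eat road
  position 43–46: a than eat road
  position 51–54: a than eat road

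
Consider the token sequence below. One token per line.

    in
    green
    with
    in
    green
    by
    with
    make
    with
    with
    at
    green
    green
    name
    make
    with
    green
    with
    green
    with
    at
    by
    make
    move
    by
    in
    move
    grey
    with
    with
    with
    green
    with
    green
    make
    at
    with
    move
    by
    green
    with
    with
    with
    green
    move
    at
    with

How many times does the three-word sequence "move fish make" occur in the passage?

Scanning the 45 overlapping trigram windows for "move fish make":
  (none found)

0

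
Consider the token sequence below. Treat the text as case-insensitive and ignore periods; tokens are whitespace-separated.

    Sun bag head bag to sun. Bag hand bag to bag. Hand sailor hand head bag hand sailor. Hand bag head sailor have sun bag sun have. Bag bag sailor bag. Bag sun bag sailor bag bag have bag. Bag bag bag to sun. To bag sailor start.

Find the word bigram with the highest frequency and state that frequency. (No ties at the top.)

"bag bag", 6 times

Bigram frequencies (highest first):
  bag bag: 6
  sun bag: 4
  bag to: 3
  bag hand: 3
  bag sailor: 3
  bag head: 2
  … (17 more, each ≤ 2)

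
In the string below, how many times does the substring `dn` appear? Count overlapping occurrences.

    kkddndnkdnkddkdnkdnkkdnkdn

Sliding a length-2 window over the 26 characters (25 positions):
  position 4–5: dn
  position 6–7: dn
  position 9–10: dn
  position 15–16: dn
  position 18–19: dn
  position 22–23: dn
  position 25–26: dn

7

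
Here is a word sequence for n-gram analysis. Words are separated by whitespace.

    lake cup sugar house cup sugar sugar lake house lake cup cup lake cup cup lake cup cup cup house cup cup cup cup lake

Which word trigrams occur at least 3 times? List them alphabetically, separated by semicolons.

Trigram counts meeting the condition (at least 3 times):
  cup cup cup: 3
  cup cup lake: 3
  lake cup cup: 3

cup cup cup; cup cup lake; lake cup cup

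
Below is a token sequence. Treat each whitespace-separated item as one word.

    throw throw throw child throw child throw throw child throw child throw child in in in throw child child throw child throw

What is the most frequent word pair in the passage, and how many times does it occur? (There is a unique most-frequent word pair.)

"throw child", 7 times

Bigram frequencies (highest first):
  throw child: 7
  child throw: 6
  throw throw: 3
  in in: 2
  child in: 1
  in throw: 1
  … (1 more, each ≤ 1)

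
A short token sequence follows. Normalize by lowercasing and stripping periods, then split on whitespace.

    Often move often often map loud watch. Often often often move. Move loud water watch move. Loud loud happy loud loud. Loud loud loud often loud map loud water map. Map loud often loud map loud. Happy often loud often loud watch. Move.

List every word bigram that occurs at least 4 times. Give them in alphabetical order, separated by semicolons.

loud loud; map loud; often loud

Bigram counts meeting the condition (at least 4 times):
  loud loud: 5
  map loud: 4
  often loud: 4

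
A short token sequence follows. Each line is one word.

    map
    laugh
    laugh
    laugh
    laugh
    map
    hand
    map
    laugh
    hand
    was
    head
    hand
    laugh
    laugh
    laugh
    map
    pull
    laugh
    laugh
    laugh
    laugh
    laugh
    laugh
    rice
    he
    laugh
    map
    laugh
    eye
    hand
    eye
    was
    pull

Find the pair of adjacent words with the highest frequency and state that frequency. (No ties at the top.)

"laugh laugh", 10 times

Bigram frequencies (highest first):
  laugh laugh: 10
  map laugh: 3
  laugh map: 3
  map hand: 1
  hand map: 1
  laugh hand: 1
  … (14 more, each ≤ 1)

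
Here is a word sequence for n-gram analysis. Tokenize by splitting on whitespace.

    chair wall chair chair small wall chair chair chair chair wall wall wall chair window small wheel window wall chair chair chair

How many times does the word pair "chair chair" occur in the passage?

6

Scanning the 21 overlapping bigram windows for "chair chair":
  position 3–4: chair chair
  position 7–8: chair chair
  position 8–9: chair chair
  position 9–10: chair chair
  position 20–21: chair chair
  position 21–22: chair chair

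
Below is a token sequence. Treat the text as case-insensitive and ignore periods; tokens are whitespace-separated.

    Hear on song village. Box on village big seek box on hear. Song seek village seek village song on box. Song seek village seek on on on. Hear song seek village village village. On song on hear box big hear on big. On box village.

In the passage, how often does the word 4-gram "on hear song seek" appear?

Scanning the 42 overlapping 4-gram windows for "on hear song seek":
  position 11–14: on hear song seek
  position 27–30: on hear song seek

2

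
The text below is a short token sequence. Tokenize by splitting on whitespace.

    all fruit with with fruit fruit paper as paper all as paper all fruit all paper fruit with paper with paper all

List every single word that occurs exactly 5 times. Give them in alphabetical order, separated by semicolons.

Unigram counts meeting the condition (exactly 5 times):
  all: 5
  fruit: 5

all; fruit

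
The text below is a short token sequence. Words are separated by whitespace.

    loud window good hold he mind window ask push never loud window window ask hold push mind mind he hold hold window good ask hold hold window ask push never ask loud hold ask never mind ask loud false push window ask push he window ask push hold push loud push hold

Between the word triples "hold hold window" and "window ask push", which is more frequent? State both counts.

"window ask push" (4 vs 2)

"hold hold window": 2 occurrences
"window ask push": 4 occurrences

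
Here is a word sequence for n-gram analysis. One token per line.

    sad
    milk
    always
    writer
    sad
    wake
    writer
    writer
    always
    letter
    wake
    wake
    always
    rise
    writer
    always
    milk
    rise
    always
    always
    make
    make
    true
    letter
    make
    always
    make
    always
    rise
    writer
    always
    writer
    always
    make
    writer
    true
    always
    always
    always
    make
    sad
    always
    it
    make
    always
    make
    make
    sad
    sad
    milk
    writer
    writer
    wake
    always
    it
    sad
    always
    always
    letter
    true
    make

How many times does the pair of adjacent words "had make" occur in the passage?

0

Scanning the 60 overlapping bigram windows for "had make":
  (none found)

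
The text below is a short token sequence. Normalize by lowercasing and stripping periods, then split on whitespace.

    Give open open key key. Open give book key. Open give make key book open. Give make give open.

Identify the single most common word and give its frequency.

"open", 6 times

Unigram frequencies (highest first):
  open: 6
  give: 5
  key: 4
  book: 2
  make: 2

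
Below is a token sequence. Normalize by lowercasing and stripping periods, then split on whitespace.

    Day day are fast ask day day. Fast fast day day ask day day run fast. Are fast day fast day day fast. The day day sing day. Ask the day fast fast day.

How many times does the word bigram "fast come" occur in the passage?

Scanning the 33 overlapping bigram windows for "fast come":
  (none found)

0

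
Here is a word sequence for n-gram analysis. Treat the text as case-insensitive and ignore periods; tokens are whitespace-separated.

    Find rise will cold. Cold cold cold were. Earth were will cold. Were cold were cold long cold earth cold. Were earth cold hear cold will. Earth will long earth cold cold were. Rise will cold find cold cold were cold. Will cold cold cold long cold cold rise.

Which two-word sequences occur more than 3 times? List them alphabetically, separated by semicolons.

Bigram counts meeting the condition (more than 3 times):
  cold cold: 8
  cold were: 6
  will cold: 4

cold cold; cold were; will cold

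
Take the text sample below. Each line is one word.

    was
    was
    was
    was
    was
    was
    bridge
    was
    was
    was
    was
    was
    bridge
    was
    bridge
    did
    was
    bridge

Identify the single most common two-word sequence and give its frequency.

Bigram frequencies (highest first):
  was was: 9
  was bridge: 4
  bridge was: 2
  bridge did: 1
  did was: 1

"was was", 9 times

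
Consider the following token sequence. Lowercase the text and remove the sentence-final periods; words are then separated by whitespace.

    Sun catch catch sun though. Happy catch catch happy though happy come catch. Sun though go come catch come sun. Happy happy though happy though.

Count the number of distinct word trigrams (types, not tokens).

25 tokens → 23 trigram windows in total.
Repeated trigrams (each contributes count−1 duplicates):
  catch sun though: 2
  happy though happy: 2
2 duplicate windows → 23 − 2 = 21 distinct.

21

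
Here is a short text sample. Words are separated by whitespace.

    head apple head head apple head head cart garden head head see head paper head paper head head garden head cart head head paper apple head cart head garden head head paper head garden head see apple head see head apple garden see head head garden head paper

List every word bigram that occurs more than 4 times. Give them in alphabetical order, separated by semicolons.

garden head; head head; head paper

Bigram counts meeting the condition (more than 4 times):
  garden head: 5
  head head: 7
  head paper: 5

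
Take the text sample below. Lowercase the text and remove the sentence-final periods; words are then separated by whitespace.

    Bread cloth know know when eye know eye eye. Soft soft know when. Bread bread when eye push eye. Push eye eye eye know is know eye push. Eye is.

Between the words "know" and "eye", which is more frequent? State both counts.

"eye" (10 vs 6)

"know": 6 occurrences
"eye": 10 occurrences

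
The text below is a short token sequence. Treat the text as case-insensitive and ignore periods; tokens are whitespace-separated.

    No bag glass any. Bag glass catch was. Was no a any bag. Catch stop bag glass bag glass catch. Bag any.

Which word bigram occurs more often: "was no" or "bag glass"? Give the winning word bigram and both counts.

"was no": 1 occurrence
"bag glass": 4 occurrences

"bag glass" (4 vs 1)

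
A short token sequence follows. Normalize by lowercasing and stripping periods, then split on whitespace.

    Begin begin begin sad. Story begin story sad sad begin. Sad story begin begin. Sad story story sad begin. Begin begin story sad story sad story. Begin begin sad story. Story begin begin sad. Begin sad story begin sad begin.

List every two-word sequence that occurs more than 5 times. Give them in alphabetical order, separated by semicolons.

Bigram counts meeting the condition (more than 5 times):
  begin begin: 7
  begin sad: 7
  sad story: 7

begin begin; begin sad; sad story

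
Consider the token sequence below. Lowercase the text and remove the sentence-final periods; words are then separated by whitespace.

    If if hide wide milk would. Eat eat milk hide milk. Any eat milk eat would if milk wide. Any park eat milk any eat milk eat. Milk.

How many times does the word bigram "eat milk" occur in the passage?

5

Scanning the 27 overlapping bigram windows for "eat milk":
  position 8–9: eat milk
  position 13–14: eat milk
  position 22–23: eat milk
  position 25–26: eat milk
  position 27–28: eat milk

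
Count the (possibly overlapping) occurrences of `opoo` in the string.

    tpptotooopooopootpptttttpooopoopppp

Sliding a length-4 window over the 35 characters (32 positions):
  position 9–12: opoo
  position 13–16: opoo
  position 28–31: opoo

3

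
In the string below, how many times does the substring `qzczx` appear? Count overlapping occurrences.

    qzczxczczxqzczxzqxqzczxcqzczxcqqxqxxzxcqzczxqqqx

5

Sliding a length-5 window over the 48 characters (44 positions):
  position 1–5: qzczx
  position 11–15: qzczx
  position 19–23: qzczx
  position 25–29: qzczx
  position 40–44: qzczx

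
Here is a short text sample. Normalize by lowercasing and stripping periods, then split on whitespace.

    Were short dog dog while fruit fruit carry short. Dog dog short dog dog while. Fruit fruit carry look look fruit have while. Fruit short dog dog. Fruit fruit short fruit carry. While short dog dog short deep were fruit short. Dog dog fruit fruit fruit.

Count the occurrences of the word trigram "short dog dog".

6

Scanning the 44 overlapping trigram windows for "short dog dog":
  position 2–4: short dog dog
  position 9–11: short dog dog
  position 12–14: short dog dog
  position 25–27: short dog dog
  position 34–36: short dog dog
  position 41–43: short dog dog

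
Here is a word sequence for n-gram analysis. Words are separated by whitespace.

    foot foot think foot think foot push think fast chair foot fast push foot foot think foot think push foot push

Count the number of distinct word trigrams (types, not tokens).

21 tokens → 19 trigram windows in total.
Repeated trigrams (each contributes count−1 duplicates):
  foot think foot: 3
  foot foot think: 2
  think foot think: 2
4 duplicate windows → 19 − 4 = 15 distinct.

15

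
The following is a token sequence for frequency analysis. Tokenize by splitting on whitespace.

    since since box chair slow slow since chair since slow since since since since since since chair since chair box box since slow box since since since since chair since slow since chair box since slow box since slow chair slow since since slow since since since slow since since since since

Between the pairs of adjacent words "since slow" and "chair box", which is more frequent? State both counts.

"since slow": 7 occurrences
"chair box": 2 occurrences

"since slow" (7 vs 2)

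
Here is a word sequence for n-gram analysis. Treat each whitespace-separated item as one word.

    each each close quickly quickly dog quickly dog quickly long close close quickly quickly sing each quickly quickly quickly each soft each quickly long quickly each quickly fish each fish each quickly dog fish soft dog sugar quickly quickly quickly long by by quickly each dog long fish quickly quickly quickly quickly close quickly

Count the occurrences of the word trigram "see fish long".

Scanning the 52 overlapping trigram windows for "see fish long":
  (none found)

0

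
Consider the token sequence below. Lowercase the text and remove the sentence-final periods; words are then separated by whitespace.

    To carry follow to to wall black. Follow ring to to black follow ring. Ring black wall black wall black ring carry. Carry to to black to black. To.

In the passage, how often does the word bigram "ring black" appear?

Scanning the 28 overlapping bigram windows for "ring black":
  position 15–16: ring black

1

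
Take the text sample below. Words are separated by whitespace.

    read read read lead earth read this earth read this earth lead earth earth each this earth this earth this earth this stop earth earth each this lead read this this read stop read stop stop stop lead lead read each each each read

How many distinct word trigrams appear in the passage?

44 tokens → 42 trigram windows in total.
Repeated trigrams (each contributes count−1 duplicates):
  this earth this: 3
  earth each this: 2
  earth earth each: 2
  earth read this: 2
  earth this earth: 2
  read this earth: 2
7 duplicate windows → 42 − 7 = 35 distinct.

35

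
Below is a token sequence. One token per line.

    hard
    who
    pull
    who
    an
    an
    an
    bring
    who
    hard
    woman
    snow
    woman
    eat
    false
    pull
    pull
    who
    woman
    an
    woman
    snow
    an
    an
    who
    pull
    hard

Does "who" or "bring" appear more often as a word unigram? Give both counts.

"who": 5 occurrences
"bring": 1 occurrence

"who" (5 vs 1)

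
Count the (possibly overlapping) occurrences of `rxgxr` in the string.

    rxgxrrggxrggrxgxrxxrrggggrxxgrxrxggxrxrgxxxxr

2

Sliding a length-5 window over the 45 characters (41 positions):
  position 1–5: rxgxr
  position 13–17: rxgxr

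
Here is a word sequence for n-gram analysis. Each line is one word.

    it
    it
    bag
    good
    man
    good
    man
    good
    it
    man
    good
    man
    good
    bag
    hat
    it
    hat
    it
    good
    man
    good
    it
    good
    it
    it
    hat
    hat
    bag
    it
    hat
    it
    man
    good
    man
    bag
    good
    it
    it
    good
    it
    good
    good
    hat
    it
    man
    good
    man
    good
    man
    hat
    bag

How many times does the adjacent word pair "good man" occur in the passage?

7

Scanning the 50 overlapping bigram windows for "good man":
  position 4–5: good man
  position 6–7: good man
  position 11–12: good man
  position 19–20: good man
  position 33–34: good man
  position 46–47: good man
  position 48–49: good man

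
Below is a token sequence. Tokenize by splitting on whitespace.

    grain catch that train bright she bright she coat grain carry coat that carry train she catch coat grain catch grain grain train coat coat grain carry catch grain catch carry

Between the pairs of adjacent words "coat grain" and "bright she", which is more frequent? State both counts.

"coat grain": 3 occurrences
"bright she": 2 occurrences

"coat grain" (3 vs 2)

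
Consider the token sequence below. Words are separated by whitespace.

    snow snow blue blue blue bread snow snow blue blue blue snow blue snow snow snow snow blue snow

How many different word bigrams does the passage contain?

19 tokens → 18 bigram windows in total.
Repeated bigrams (each contributes count−1 duplicates):
  snow snow: 5
  blue blue: 4
  snow blue: 4
  blue snow: 3
12 duplicate windows → 18 − 12 = 6 distinct.

6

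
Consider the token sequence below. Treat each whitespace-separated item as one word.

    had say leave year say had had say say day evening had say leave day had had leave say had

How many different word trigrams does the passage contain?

17

20 tokens → 18 trigram windows in total.
Repeated trigrams (each contributes count−1 duplicates):
  had say leave: 2
1 duplicate windows → 18 − 1 = 17 distinct.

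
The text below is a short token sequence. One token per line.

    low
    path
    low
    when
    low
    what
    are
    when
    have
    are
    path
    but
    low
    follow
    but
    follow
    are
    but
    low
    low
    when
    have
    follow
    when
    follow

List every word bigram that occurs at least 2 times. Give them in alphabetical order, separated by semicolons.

Bigram counts meeting the condition (at least 2 times):
  but low: 2
  low when: 2
  when have: 2

but low; low when; when have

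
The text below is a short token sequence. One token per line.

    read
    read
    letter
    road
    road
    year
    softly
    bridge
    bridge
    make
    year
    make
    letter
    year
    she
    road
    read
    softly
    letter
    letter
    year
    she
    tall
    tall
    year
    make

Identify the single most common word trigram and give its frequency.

Trigram frequencies (highest first):
  letter year she: 2
  read read letter: 1
  read letter road: 1
  letter road road: 1
  road road year: 1
  road year softly: 1
  … (17 more, each ≤ 1)

"letter year she", 2 times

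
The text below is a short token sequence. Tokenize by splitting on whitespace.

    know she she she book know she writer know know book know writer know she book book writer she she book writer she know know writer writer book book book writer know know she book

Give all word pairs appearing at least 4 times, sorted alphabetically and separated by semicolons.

Bigram counts meeting the condition (at least 4 times):
  know she: 4
  she book: 4

know she; she book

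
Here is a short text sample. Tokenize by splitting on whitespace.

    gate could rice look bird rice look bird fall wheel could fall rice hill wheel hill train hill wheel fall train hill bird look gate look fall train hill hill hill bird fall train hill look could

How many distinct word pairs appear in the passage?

25

37 tokens → 36 bigram windows in total.
Repeated bigrams (each contributes count−1 duplicates):
  train hill: 4
  fall train: 3
  bird fall: 2
  hill bird: 2
  hill hill: 2
  hill wheel: 2
  look bird: 2
  rice look: 2
11 duplicate windows → 36 − 11 = 25 distinct.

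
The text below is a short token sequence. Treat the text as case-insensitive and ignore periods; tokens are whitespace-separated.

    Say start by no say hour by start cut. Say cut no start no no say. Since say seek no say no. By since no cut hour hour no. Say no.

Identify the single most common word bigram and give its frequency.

Bigram frequencies (highest first):
  no say: 4
  say no: 2
  say start: 1
  start by: 1
  by no: 1
  say hour: 1
  … (20 more, each ≤ 1)

"no say", 4 times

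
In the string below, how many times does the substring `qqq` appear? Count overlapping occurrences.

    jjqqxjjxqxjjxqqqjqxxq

1

Sliding a length-3 window over the 21 characters (19 positions):
  position 14–16: qqq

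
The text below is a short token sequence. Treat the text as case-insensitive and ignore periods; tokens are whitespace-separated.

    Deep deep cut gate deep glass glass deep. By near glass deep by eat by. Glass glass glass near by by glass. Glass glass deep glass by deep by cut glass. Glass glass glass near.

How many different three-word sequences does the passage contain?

35 tokens → 33 trigram windows in total.
Repeated trigrams (each contributes count−1 duplicates):
  glass glass glass: 4
  by glass glass: 2
  glass deep by: 2
  glass glass deep: 2
  glass glass near: 2
7 duplicate windows → 33 − 7 = 26 distinct.

26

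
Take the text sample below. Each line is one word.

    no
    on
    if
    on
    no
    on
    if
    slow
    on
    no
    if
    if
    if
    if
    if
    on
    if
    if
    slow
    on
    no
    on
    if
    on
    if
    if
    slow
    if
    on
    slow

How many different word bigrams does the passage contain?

10

30 tokens → 29 bigram windows in total.
Repeated bigrams (each contributes count−1 duplicates):
  if if: 6
  on if: 5
  if on: 4
  if slow: 3
  no on: 3
  on no: 3
  slow on: 2
19 duplicate windows → 29 − 19 = 10 distinct.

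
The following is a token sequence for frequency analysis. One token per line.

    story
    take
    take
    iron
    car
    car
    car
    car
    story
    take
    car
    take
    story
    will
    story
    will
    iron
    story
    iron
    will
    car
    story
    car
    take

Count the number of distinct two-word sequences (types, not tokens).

24 tokens → 23 bigram windows in total.
Repeated bigrams (each contributes count−1 duplicates):
  car car: 3
  car story: 2
  car take: 2
  story take: 2
  story will: 2
6 duplicate windows → 23 − 6 = 17 distinct.

17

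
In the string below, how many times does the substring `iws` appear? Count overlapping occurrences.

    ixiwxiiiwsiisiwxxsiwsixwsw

2

Sliding a length-3 window over the 26 characters (24 positions):
  position 8–10: iws
  position 19–21: iws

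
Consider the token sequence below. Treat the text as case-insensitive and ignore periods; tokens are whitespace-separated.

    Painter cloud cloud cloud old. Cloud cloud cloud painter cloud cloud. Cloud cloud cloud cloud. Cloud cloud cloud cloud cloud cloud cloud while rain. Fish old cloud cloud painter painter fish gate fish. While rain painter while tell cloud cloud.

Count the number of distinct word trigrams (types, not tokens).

23

40 tokens → 38 trigram windows in total.
Repeated trigrams (each contributes count−1 duplicates):
  cloud cloud cloud: 13
  cloud cloud painter: 2
  old cloud cloud: 2
  painter cloud cloud: 2
15 duplicate windows → 38 − 15 = 23 distinct.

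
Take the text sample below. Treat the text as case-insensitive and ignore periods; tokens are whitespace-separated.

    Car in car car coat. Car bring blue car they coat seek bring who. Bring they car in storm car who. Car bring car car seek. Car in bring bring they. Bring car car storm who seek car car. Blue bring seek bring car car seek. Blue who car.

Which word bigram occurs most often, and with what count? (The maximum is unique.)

"car car", 5 times

Bigram frequencies (highest first):
  car car: 5
  car in: 3
  bring car: 3
  car bring: 2
  seek bring: 2
  bring they: 2
  … (28 more, each ≤ 2)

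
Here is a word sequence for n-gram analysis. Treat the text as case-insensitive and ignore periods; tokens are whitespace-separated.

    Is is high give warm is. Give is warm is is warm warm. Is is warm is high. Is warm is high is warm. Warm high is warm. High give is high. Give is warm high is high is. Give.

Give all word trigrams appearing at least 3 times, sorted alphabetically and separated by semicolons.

Trigram counts meeting the condition (at least 3 times):
  high is warm: 3
  is high is: 3
  is warm is: 3

high is warm; is high is; is warm is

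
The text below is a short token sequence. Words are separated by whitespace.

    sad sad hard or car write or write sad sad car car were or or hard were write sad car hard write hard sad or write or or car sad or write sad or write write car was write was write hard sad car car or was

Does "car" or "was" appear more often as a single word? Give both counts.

"car": 8 occurrences
"was": 3 occurrences

"car" (8 vs 3)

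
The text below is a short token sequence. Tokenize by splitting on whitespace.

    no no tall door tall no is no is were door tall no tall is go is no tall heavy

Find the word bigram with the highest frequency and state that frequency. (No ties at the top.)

Bigram frequencies (highest first):
  no tall: 3
  door tall: 2
  tall no: 2
  no is: 2
  is no: 2
  no no: 1
  … (7 more, each ≤ 1)

"no tall", 3 times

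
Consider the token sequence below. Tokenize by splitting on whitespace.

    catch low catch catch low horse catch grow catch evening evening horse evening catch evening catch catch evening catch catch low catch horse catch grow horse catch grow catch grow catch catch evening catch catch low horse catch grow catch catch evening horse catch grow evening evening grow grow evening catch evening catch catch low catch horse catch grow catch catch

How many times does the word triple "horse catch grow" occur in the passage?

Scanning the 59 overlapping trigram windows for "horse catch grow":
  position 6–8: horse catch grow
  position 23–25: horse catch grow
  position 26–28: horse catch grow
  position 37–39: horse catch grow
  position 43–45: horse catch grow
  position 57–59: horse catch grow

6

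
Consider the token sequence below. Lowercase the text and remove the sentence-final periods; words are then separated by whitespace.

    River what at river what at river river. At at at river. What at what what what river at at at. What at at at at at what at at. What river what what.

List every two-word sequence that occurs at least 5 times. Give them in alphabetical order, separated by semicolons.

at at; what at

Bigram counts meeting the condition (at least 5 times):
  at at: 9
  what at: 5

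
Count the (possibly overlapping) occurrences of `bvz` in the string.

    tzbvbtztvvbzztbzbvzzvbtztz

1

Sliding a length-3 window over the 26 characters (24 positions):
  position 17–19: bvz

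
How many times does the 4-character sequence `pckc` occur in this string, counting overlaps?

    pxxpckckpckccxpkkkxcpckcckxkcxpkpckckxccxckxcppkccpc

4

Sliding a length-4 window over the 52 characters (49 positions):
  position 4–7: pckc
  position 9–12: pckc
  position 21–24: pckc
  position 33–36: pckc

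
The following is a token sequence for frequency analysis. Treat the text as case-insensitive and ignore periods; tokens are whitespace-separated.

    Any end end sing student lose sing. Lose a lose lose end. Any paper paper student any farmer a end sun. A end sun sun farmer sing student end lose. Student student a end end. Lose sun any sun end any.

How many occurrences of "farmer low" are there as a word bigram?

0

Scanning the 40 overlapping bigram windows for "farmer low":
  (none found)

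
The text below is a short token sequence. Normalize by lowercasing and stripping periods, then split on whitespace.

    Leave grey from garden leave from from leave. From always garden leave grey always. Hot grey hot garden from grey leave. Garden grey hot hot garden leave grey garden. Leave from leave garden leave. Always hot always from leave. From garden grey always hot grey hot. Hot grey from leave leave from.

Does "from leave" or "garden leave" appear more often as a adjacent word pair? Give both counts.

"from leave": 4 occurrences
"garden leave": 5 occurrences

"garden leave" (5 vs 4)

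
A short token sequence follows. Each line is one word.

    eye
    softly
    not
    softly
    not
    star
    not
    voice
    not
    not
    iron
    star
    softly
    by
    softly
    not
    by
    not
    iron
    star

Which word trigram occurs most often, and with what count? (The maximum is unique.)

"not iron star", 2 times

Trigram frequencies (highest first):
  not iron star: 2
  eye softly not: 1
  softly not softly: 1
  not softly not: 1
  softly not star: 1
  not star not: 1
  … (11 more, each ≤ 1)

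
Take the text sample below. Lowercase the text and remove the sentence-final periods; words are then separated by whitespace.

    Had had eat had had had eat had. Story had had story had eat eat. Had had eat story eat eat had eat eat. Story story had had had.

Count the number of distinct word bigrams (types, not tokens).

9

29 tokens → 28 bigram windows in total.
Repeated bigrams (each contributes count−1 duplicates):
  had had: 7
  had eat: 5
  eat had: 4
  eat eat: 3
  story had: 3
  eat story: 2
  had story: 2
19 duplicate windows → 28 − 19 = 9 distinct.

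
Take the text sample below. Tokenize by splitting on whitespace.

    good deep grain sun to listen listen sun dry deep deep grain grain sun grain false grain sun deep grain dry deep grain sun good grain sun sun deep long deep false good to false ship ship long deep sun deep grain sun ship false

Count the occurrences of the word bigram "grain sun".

6

Scanning the 44 overlapping bigram windows for "grain sun":
  position 3–4: grain sun
  position 13–14: grain sun
  position 17–18: grain sun
  position 23–24: grain sun
  position 26–27: grain sun
  position 42–43: grain sun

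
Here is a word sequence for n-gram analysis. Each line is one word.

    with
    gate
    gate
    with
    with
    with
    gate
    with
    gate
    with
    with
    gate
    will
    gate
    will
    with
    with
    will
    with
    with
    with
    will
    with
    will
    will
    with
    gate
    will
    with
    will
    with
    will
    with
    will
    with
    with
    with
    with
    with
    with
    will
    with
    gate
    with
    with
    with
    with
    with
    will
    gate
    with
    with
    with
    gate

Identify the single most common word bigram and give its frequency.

Bigram frequencies (highest first):
  with with: 17
  will with: 9
  with will: 8
  with gate: 7
  gate with: 5
  gate will: 3
  … (3 more, each ≤ 2)

"with with", 17 times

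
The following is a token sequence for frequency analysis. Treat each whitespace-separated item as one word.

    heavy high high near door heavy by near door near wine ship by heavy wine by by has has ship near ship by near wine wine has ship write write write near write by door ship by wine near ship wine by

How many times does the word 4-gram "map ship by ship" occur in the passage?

0

Scanning the 39 overlapping 4-gram windows for "map ship by ship":
  (none found)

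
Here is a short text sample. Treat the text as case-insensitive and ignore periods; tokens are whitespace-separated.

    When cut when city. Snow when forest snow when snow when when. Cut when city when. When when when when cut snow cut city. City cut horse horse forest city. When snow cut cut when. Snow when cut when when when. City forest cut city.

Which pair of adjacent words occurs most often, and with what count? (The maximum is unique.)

Bigram frequencies (highest first):
  when when: 7
  when cut: 4
  cut when: 4
  snow when: 4
  when city: 3
  when snow: 3
  … (16 more, each ≤ 2)

"when when", 7 times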